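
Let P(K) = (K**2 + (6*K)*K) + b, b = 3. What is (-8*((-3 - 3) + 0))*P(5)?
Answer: 8544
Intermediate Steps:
P(K) = 3 + 7*K**2 (P(K) = (K**2 + (6*K)*K) + 3 = (K**2 + 6*K**2) + 3 = 7*K**2 + 3 = 3 + 7*K**2)
(-8*((-3 - 3) + 0))*P(5) = (-8*((-3 - 3) + 0))*(3 + 7*5**2) = (-8*(-6 + 0))*(3 + 7*25) = (-8*(-6))*(3 + 175) = 48*178 = 8544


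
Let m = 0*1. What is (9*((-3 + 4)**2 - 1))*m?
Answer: 0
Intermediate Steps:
m = 0
(9*((-3 + 4)**2 - 1))*m = (9*((-3 + 4)**2 - 1))*0 = (9*(1**2 - 1))*0 = (9*(1 - 1))*0 = (9*0)*0 = 0*0 = 0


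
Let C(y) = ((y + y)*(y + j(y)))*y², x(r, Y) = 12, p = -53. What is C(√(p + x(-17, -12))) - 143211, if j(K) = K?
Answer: -136487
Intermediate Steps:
C(y) = 4*y⁴ (C(y) = ((y + y)*(y + y))*y² = ((2*y)*(2*y))*y² = (4*y²)*y² = 4*y⁴)
C(√(p + x(-17, -12))) - 143211 = 4*(√(-53 + 12))⁴ - 143211 = 4*(√(-41))⁴ - 143211 = 4*(I*√41)⁴ - 143211 = 4*1681 - 143211 = 6724 - 143211 = -136487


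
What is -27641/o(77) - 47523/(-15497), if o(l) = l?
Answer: -424693306/1193269 ≈ -355.91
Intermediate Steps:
-27641/o(77) - 47523/(-15497) = -27641/77 - 47523/(-15497) = -27641*1/77 - 47523*(-1/15497) = -27641/77 + 47523/15497 = -424693306/1193269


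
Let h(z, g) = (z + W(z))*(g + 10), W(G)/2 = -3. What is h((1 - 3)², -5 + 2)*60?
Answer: -840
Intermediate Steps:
W(G) = -6 (W(G) = 2*(-3) = -6)
h(z, g) = (-6 + z)*(10 + g) (h(z, g) = (z - 6)*(g + 10) = (-6 + z)*(10 + g))
h((1 - 3)², -5 + 2)*60 = (-60 - 6*(-5 + 2) + 10*(1 - 3)² + (-5 + 2)*(1 - 3)²)*60 = (-60 - 6*(-3) + 10*(-2)² - 3*(-2)²)*60 = (-60 + 18 + 10*4 - 3*4)*60 = (-60 + 18 + 40 - 12)*60 = -14*60 = -840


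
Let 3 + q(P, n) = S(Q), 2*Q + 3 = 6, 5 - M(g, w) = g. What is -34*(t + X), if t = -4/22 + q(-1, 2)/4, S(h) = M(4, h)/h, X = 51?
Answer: -112727/66 ≈ -1708.0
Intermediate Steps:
M(g, w) = 5 - g
Q = 3/2 (Q = -3/2 + (½)*6 = -3/2 + 3 = 3/2 ≈ 1.5000)
S(h) = 1/h (S(h) = (5 - 1*4)/h = (5 - 4)/h = 1/h)
q(P, n) = -7/3 (q(P, n) = -3 + 1/(3/2) = -3 + ⅔ = -7/3)
t = -101/132 (t = -4/22 - 7/3/4 = -4*1/22 - 7/3*¼ = -2/11 - 7/12 = -101/132 ≈ -0.76515)
-34*(t + X) = -34*(-101/132 + 51) = -34*6631/132 = -112727/66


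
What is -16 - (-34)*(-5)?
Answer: -186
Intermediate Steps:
-16 - (-34)*(-5) = -16 - 17*10 = -16 - 170 = -186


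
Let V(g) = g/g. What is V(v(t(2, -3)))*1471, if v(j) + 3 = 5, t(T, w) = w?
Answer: 1471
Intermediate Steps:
v(j) = 2 (v(j) = -3 + 5 = 2)
V(g) = 1
V(v(t(2, -3)))*1471 = 1*1471 = 1471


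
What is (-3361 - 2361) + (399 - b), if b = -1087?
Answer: -4236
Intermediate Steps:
(-3361 - 2361) + (399 - b) = (-3361 - 2361) + (399 - 1*(-1087)) = -5722 + (399 + 1087) = -5722 + 1486 = -4236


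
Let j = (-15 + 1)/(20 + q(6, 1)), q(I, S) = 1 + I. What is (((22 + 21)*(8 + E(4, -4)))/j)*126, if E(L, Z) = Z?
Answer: -41796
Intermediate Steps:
j = -14/27 (j = (-15 + 1)/(20 + (1 + 6)) = -14/(20 + 7) = -14/27 ≈ -0.51852)
(((22 + 21)*(8 + E(4, -4)))/j)*126 = (((22 + 21)*(8 - 4))/(-14/27))*126 = ((43*4)*(-27/14))*126 = (172*(-27/14))*126 = -2322/7*126 = -41796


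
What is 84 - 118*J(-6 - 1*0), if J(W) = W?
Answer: 792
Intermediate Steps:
84 - 118*J(-6 - 1*0) = 84 - 118*(-6 - 1*0) = 84 - 118*(-6 + 0) = 84 - 118*(-6) = 84 + 708 = 792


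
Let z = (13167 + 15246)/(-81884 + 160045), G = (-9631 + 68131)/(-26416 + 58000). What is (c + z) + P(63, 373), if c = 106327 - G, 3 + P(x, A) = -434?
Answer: 463475708243/4377016 ≈ 1.0589e+5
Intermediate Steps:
G = 4875/2632 (G = 58500/31584 = 58500*(1/31584) = 4875/2632 ≈ 1.8522)
P(x, A) = -437 (P(x, A) = -3 - 434 = -437)
z = 28413/78161 ≈ 0.36352
c = 279847789/2632 (c = 106327 - 1*4875/2632 = 106327 - 4875/2632 = 279847789/2632 ≈ 1.0633e+5)
(c + z) + P(63, 373) = (279847789/2632 + 28413/78161) - 437 = 465388464235/4377016 - 437 = 463475708243/4377016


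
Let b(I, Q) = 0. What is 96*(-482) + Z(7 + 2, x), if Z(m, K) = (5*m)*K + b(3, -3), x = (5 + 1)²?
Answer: -44652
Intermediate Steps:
x = 36 (x = 6² = 36)
Z(m, K) = 5*K*m (Z(m, K) = (5*m)*K + 0 = 5*K*m + 0 = 5*K*m)
96*(-482) + Z(7 + 2, x) = 96*(-482) + 5*36*(7 + 2) = -46272 + 5*36*9 = -46272 + 1620 = -44652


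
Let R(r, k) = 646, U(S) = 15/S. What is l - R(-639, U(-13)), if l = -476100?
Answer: -476746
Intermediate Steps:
l - R(-639, U(-13)) = -476100 - 1*646 = -476100 - 646 = -476746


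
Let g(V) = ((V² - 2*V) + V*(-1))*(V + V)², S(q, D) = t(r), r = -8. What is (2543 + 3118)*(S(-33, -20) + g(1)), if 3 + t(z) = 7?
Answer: -22644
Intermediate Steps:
t(z) = 4 (t(z) = -3 + 7 = 4)
S(q, D) = 4
g(V) = 4*V²*(V² - 3*V) (g(V) = ((V² - 2*V) - V)*(2*V)² = (V² - 3*V)*(4*V²) = 4*V²*(V² - 3*V))
(2543 + 3118)*(S(-33, -20) + g(1)) = (2543 + 3118)*(4 + 4*1³*(-3 + 1)) = 5661*(4 + 4*1*(-2)) = 5661*(4 - 8) = 5661*(-4) = -22644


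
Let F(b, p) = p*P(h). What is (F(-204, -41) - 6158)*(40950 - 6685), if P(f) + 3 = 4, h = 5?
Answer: -212408735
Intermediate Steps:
P(f) = 1 (P(f) = -3 + 4 = 1)
F(b, p) = p (F(b, p) = p*1 = p)
(F(-204, -41) - 6158)*(40950 - 6685) = (-41 - 6158)*(40950 - 6685) = -6199*34265 = -212408735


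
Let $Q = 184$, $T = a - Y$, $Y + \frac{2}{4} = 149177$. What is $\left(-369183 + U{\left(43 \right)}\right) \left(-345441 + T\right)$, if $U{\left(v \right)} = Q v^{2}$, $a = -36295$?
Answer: $\frac{30757884775}{2} \approx 1.5379 \cdot 10^{10}$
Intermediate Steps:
$Y = \frac{298353}{2}$ ($Y = - \frac{1}{2} + 149177 = \frac{298353}{2} \approx 1.4918 \cdot 10^{5}$)
$T = - \frac{370943}{2}$ ($T = -36295 - \frac{298353}{2} = - \frac{370943}{2} \approx -1.8547 \cdot 10^{5}$)
$U{\left(v \right)} = 184 v^{2}$
$\left(-369183 + U{\left(43 \right)}\right) \left(-345441 + T\right) = \left(-369183 + 184 \cdot 43^{2}\right) \left(-345441 - \frac{370943}{2}\right) = \left(-369183 + 184 \cdot 1849\right) \left(- \frac{1061825}{2}\right) = \left(-369183 + 340216\right) \left(- \frac{1061825}{2}\right) = \left(-28967\right) \left(- \frac{1061825}{2}\right) = \frac{30757884775}{2}$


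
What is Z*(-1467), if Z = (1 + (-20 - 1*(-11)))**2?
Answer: -93888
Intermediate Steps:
Z = 64 (Z = (1 + (-20 + 11))**2 = (1 - 9)**2 = (-8)**2 = 64)
Z*(-1467) = 64*(-1467) = -93888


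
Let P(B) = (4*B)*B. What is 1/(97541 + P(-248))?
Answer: 1/343557 ≈ 2.9107e-6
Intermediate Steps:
P(B) = 4*B²
1/(97541 + P(-248)) = 1/(97541 + 4*(-248)²) = 1/(97541 + 4*61504) = 1/(97541 + 246016) = 1/343557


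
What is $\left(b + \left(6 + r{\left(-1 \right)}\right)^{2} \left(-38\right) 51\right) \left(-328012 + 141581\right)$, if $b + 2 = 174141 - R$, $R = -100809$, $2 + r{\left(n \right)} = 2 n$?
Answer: $-49813617476$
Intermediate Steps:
$r{\left(n \right)} = -2 + 2 n$
$b = 274948$ ($b = -2 + \left(174141 - -100809\right) = -2 + \left(174141 + 100809\right) = -2 + 274950 = 274948$)
$\left(b + \left(6 + r{\left(-1 \right)}\right)^{2} \left(-38\right) 51\right) \left(-328012 + 141581\right) = \left(274948 + \left(6 + \left(-2 + 2 \left(-1\right)\right)\right)^{2} \left(-38\right) 51\right) \left(-328012 + 141581\right) = \left(274948 + \left(6 - 4\right)^{2} \left(-38\right) 51\right) \left(-186431\right) = \left(274948 + 2^{2} \left(-38\right) 51\right) \left(-186431\right) = \left(274948 + 4 \left(-38\right) 51\right) \left(-186431\right) = \left(274948 - 7752\right) \left(-186431\right) = 267196 \left(-186431\right) = -49813617476$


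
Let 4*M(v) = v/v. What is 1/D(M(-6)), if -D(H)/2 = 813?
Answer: -1/1626 ≈ -0.00061501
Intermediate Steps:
M(v) = 1/4 (M(v) = (v/v)/4 = (1/4)*1 = 1/4)
D(H) = -1626 (D(H) = -2*813 = -1626)
1/D(M(-6)) = 1/(-1626) = -1/1626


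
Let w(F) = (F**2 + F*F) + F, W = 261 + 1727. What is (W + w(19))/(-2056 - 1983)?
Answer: -2729/4039 ≈ -0.67566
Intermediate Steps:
W = 1988
w(F) = F + 2*F**2 (w(F) = (F**2 + F**2) + F = 2*F**2 + F = F + 2*F**2)
(W + w(19))/(-2056 - 1983) = (1988 + 19*(1 + 2*19))/(-2056 - 1983) = (1988 + 19*(1 + 38))/(-4039) = (1988 + 19*39)*(-1/4039) = (1988 + 741)*(-1/4039) = 2729*(-1/4039) = -2729/4039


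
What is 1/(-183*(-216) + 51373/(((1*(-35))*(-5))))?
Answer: 25/995539 ≈ 2.5112e-5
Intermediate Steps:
1/(-183*(-216) + 51373/(((1*(-35))*(-5)))) = 1/(39528 + 51373/((-35*(-5)))) = 1/(39528 + 51373/175) = 1/(39528 + 51373*(1/175)) = 1/(39528 + 7339/25) = 1/(995539/25) = 25/995539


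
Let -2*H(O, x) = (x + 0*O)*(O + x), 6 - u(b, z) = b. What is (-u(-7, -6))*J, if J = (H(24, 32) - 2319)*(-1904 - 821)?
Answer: -113891375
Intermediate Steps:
u(b, z) = 6 - b
H(O, x) = -x*(O + x)/2 (H(O, x) = -(x + 0*O)*(O + x)/2 = -(x + 0)*(O + x)/2 = -x*(O + x)/2)
J = 8760875 (J = (-½*32*(24 + 32) - 2319)*(-1904 - 821) = (-½*32*56 - 2319)*(-2725) = (-896 - 2319)*(-2725) = -3215*(-2725) = 8760875)
(-u(-7, -6))*J = -(6 - 1*(-7))*8760875 = -(6 + 7)*8760875 = -1*13*8760875 = -13*8760875 = -113891375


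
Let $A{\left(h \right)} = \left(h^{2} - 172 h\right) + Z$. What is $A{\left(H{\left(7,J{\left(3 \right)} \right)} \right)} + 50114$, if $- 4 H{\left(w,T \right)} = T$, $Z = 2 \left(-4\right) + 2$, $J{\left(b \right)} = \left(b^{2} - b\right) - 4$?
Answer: $\frac{200777}{4} \approx 50194.0$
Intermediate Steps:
$J{\left(b \right)} = -4 + b^{2} - b$
$Z = -6$ ($Z = -8 + 2 = -6$)
$H{\left(w,T \right)} = - \frac{T}{4}$
$A{\left(h \right)} = -6 + h^{2} - 172 h$ ($A{\left(h \right)} = \left(h^{2} - 172 h\right) - 6 = -6 + h^{2} - 172 h$)
$A{\left(H{\left(7,J{\left(3 \right)} \right)} \right)} + 50114 = \left(-6 + \left(- \frac{-4 + 3^{2} - 3}{4}\right)^{2} - 172 \left(- \frac{-4 + 3^{2} - 3}{4}\right)\right) + 50114 = \left(-6 + \left(- \frac{-4 + 9 - 3}{4}\right)^{2} - 172 \left(- \frac{-4 + 9 - 3}{4}\right)\right) + 50114 = \left(-6 + \left(\left(- \frac{1}{4}\right) 2\right)^{2} - 172 \left(\left(- \frac{1}{4}\right) 2\right)\right) + 50114 = \left(-6 + \left(- \frac{1}{2}\right)^{2} - -86\right) + 50114 = \left(-6 + \frac{1}{4} + 86\right) + 50114 = \frac{321}{4} + 50114 = \frac{200777}{4}$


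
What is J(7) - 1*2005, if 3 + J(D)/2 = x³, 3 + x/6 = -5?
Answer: -223195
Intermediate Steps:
x = -48 (x = -18 + 6*(-5) = -18 - 30 = -48)
J(D) = -221190 (J(D) = -6 + 2*(-48)³ = -6 + 2*(-110592) = -6 - 221184 = -221190)
J(7) - 1*2005 = -221190 - 1*2005 = -221190 - 2005 = -223195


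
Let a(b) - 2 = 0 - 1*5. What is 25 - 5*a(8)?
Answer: 40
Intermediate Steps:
a(b) = -3 (a(b) = 2 + (0 - 1*5) = 2 + (0 - 5) = 2 - 5 = -3)
25 - 5*a(8) = 25 - 5*(-3) = 25 + 15 = 40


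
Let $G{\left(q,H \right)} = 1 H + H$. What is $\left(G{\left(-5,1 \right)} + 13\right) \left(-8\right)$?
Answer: $-120$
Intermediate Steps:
$G{\left(q,H \right)} = 2 H$ ($G{\left(q,H \right)} = H + H = 2 H$)
$\left(G{\left(-5,1 \right)} + 13\right) \left(-8\right) = \left(2 \cdot 1 + 13\right) \left(-8\right) = \left(2 + 13\right) \left(-8\right) = 15 \left(-8\right) = -120$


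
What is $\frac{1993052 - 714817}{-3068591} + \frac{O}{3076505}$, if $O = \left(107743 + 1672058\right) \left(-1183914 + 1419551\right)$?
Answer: $\frac{1286923143752975392}{9440535554455} \approx 1.3632 \cdot 10^{5}$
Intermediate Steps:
$O = 419386968237$ ($O = 1779801 \cdot 235637 = 419386968237$)
$\frac{1993052 - 714817}{-3068591} + \frac{O}{3076505} = \frac{1993052 - 714817}{-3068591} + \frac{419386968237}{3076505} = 1278235 \left(- \frac{1}{3068591}\right) + 419386968237 \cdot \frac{1}{3076505} = - \frac{1278235}{3068591} + \frac{419386968237}{3076505} = \frac{1286923143752975392}{9440535554455}$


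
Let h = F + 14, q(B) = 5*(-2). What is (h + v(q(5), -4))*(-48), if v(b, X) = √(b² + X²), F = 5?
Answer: -912 - 96*√29 ≈ -1429.0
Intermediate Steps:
q(B) = -10
v(b, X) = √(X² + b²)
h = 19 (h = 5 + 14 = 19)
(h + v(q(5), -4))*(-48) = (19 + √((-4)² + (-10)²))*(-48) = (19 + √(16 + 100))*(-48) = (19 + √116)*(-48) = (19 + 2*√29)*(-48) = -912 - 96*√29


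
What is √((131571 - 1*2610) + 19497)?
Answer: √148458 ≈ 385.30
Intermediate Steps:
√((131571 - 1*2610) + 19497) = √((131571 - 2610) + 19497) = √(128961 + 19497) = √148458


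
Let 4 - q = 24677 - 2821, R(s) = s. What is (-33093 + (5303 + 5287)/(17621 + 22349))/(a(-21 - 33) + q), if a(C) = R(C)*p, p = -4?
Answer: 22045277/14413182 ≈ 1.5295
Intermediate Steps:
a(C) = -4*C (a(C) = C*(-4) = -4*C)
q = -21852 (q = 4 - (24677 - 2821) = 4 - 1*21856 = 4 - 21856 = -21852)
(-33093 + (5303 + 5287)/(17621 + 22349))/(a(-21 - 33) + q) = (-33093 + (5303 + 5287)/(17621 + 22349))/(-4*(-21 - 33) - 21852) = (-33093 + 10590/39970)/(-4*(-54) - 21852) = (-33093 + 10590*(1/39970))/(216 - 21852) = (-33093 + 1059/3997)/(-21636) = -132271662/3997*(-1/21636) = 22045277/14413182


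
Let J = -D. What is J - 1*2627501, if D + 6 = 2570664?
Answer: -5198159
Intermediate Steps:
D = 2570658 (D = -6 + 2570664 = 2570658)
J = -2570658 (J = -1*2570658 = -2570658)
J - 1*2627501 = -2570658 - 1*2627501 = -2570658 - 2627501 = -5198159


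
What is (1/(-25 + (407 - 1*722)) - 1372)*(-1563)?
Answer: 729109803/340 ≈ 2.1444e+6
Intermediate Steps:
(1/(-25 + (407 - 1*722)) - 1372)*(-1563) = (1/(-25 + (407 - 722)) - 1372)*(-1563) = (1/(-25 - 315) - 1372)*(-1563) = (1/(-340) - 1372)*(-1563) = (-1/340 - 1372)*(-1563) = -466481/340*(-1563) = 729109803/340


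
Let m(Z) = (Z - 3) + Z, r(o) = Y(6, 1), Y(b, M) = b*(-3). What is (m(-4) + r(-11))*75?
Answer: -2175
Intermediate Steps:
Y(b, M) = -3*b
r(o) = -18 (r(o) = -3*6 = -18)
m(Z) = -3 + 2*Z (m(Z) = (-3 + Z) + Z = -3 + 2*Z)
(m(-4) + r(-11))*75 = ((-3 + 2*(-4)) - 18)*75 = ((-3 - 8) - 18)*75 = (-11 - 18)*75 = -29*75 = -2175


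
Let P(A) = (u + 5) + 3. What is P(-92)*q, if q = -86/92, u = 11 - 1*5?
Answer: -301/23 ≈ -13.087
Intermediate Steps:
u = 6 (u = 11 - 5 = 6)
q = -43/46 (q = -86*1/92 = -43/46 ≈ -0.93478)
P(A) = 14 (P(A) = (6 + 5) + 3 = 11 + 3 = 14)
P(-92)*q = 14*(-43/46) = -301/23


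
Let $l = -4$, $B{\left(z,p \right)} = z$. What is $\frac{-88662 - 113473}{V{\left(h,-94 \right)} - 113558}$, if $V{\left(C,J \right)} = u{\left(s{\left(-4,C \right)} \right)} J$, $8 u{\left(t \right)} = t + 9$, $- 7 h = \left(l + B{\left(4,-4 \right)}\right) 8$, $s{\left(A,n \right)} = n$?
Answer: $\frac{161708}{90931} \approx 1.7784$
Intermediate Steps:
$h = 0$ ($h = - \frac{\left(-4 + 4\right) 8}{7} = - \frac{0 \cdot 8}{7} = \left(- \frac{1}{7}\right) 0 = 0$)
$u{\left(t \right)} = \frac{9}{8} + \frac{t}{8}$ ($u{\left(t \right)} = \frac{t + 9}{8} = \frac{9 + t}{8} = \frac{9}{8} + \frac{t}{8}$)
$V{\left(C,J \right)} = J \left(\frac{9}{8} + \frac{C}{8}\right)$ ($V{\left(C,J \right)} = \left(\frac{9}{8} + \frac{C}{8}\right) J = J \left(\frac{9}{8} + \frac{C}{8}\right)$)
$\frac{-88662 - 113473}{V{\left(h,-94 \right)} - 113558} = \frac{-88662 - 113473}{\frac{1}{8} \left(-94\right) \left(9 + 0\right) - 113558} = - \frac{202135}{\frac{1}{8} \left(-94\right) 9 - 113558} = - \frac{202135}{- \frac{423}{4} - 113558} = - \frac{202135}{- \frac{454655}{4}} = \left(-202135\right) \left(- \frac{4}{454655}\right) = \frac{161708}{90931}$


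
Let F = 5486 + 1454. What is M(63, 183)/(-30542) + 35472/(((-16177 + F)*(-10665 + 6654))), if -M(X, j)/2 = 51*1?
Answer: 810407623/188594849499 ≈ 0.0042971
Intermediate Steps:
F = 6940
M(X, j) = -102
M(63, 183)/(-30542) + 35472/(((-16177 + F)*(-10665 + 6654))) = -102/(-30542) + 35472/(((-16177 + 6940)*(-10665 + 6654))) = -102*(-1/30542) + 35472/((-9237*(-4011))) = 51/15271 + 35472/37049607 = 51/15271 + 35472*(1/37049607) = 51/15271 + 11824/12349869 = 810407623/188594849499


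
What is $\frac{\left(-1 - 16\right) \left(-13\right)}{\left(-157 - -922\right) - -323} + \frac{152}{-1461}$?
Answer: $\frac{9265}{93504} \approx 0.099087$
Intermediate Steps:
$\frac{\left(-1 - 16\right) \left(-13\right)}{\left(-157 - -922\right) - -323} + \frac{152}{-1461} = \frac{\left(-17\right) \left(-13\right)}{\left(-157 + 922\right) + 323} + 152 \left(- \frac{1}{1461}\right) = \frac{221}{765 + 323} - \frac{152}{1461} = \frac{221}{1088} - \frac{152}{1461} = 221 \cdot \frac{1}{1088} - \frac{152}{1461} = \frac{13}{64} - \frac{152}{1461} = \frac{9265}{93504}$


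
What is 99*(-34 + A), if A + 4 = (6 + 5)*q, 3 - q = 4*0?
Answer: -495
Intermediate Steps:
q = 3 (q = 3 - 4*0 = 3 - 1*0 = 3 + 0 = 3)
A = 29 (A = -4 + (6 + 5)*3 = -4 + 11*3 = -4 + 33 = 29)
99*(-34 + A) = 99*(-34 + 29) = 99*(-5) = -495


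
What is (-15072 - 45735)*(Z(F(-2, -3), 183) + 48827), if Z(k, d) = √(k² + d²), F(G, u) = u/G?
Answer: -2969023389 - 182421*√14885/2 ≈ -2.9802e+9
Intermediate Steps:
Z(k, d) = √(d² + k²)
(-15072 - 45735)*(Z(F(-2, -3), 183) + 48827) = (-15072 - 45735)*(√(183² + (-3/(-2))²) + 48827) = -60807*(√(33489 + (-3*(-½))²) + 48827) = -60807*(√(33489 + (3/2)²) + 48827) = -60807*(√(33489 + 9/4) + 48827) = -60807*(√(133965/4) + 48827) = -60807*(3*√14885/2 + 48827) = -60807*(48827 + 3*√14885/2) = -2969023389 - 182421*√14885/2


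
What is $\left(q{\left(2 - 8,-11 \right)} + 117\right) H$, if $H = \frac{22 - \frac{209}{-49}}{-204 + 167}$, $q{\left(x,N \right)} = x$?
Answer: $- \frac{3861}{49} \approx -78.796$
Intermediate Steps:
$H = - \frac{1287}{1813}$ ($H = \frac{22 - - \frac{209}{49}}{-37} = \left(22 + \frac{209}{49}\right) \left(- \frac{1}{37}\right) = \frac{1287}{49} \left(- \frac{1}{37}\right) = - \frac{1287}{1813} \approx -0.70987$)
$\left(q{\left(2 - 8,-11 \right)} + 117\right) H = \left(\left(2 - 8\right) + 117\right) \left(- \frac{1287}{1813}\right) = \left(-6 + 117\right) \left(- \frac{1287}{1813}\right) = 111 \left(- \frac{1287}{1813}\right) = - \frac{3861}{49}$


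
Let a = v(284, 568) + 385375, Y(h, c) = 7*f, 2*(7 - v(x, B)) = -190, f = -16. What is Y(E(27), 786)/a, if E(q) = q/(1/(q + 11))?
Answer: -112/385477 ≈ -0.00029055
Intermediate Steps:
v(x, B) = 102 (v(x, B) = 7 - ½*(-190) = 7 + 95 = 102)
E(q) = q*(11 + q) (E(q) = q/(1/(11 + q)) = q*(11 + q))
Y(h, c) = -112 (Y(h, c) = 7*(-16) = -112)
a = 385477 (a = 102 + 385375 = 385477)
Y(E(27), 786)/a = -112/385477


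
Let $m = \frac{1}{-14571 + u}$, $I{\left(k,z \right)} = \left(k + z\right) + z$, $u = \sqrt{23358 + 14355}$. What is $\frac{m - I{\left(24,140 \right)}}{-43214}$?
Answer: $\frac{21510672761}{3057769746064} + \frac{\sqrt{37713}}{9173309238192} \approx 0.0070348$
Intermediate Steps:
$u = \sqrt{37713} \approx 194.2$
$I{\left(k,z \right)} = k + 2 z$
$m = \frac{1}{-14571 + \sqrt{37713}} \approx -6.9557 \cdot 10^{-5}$
$\frac{m - I{\left(24,140 \right)}}{-43214} = \frac{\left(- \frac{4857}{70758776} - \frac{\sqrt{37713}}{212276328}\right) - \left(24 + 2 \cdot 140\right)}{-43214} = \left(\left(- \frac{4857}{70758776} - \frac{\sqrt{37713}}{212276328}\right) - \left(24 + 280\right)\right) \left(- \frac{1}{43214}\right) = \left(\left(- \frac{4857}{70758776} - \frac{\sqrt{37713}}{212276328}\right) - 304\right) \left(- \frac{1}{43214}\right) = \left(- \frac{21510672761}{70758776} - \frac{\sqrt{37713}}{212276328}\right) \left(- \frac{1}{43214}\right) = \frac{21510672761}{3057769746064} + \frac{\sqrt{37713}}{9173309238192}$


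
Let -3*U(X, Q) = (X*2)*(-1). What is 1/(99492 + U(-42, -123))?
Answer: 1/99464 ≈ 1.0054e-5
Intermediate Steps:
U(X, Q) = 2*X/3 (U(X, Q) = -X*2*(-1)/3 = -2*X*(-1)/3 = -(-2)*X/3 = 2*X/3)
1/(99492 + U(-42, -123)) = 1/(99492 + (2/3)*(-42)) = 1/(99492 - 28) = 1/99464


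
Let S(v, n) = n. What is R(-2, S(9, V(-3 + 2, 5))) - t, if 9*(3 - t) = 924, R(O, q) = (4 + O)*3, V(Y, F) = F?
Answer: 317/3 ≈ 105.67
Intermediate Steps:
R(O, q) = 12 + 3*O
t = -299/3 (t = 3 - 1/9*924 = 3 - 308/3 = -299/3 ≈ -99.667)
R(-2, S(9, V(-3 + 2, 5))) - t = (12 + 3*(-2)) - 1*(-299/3) = (12 - 6) + 299/3 = 6 + 299/3 = 317/3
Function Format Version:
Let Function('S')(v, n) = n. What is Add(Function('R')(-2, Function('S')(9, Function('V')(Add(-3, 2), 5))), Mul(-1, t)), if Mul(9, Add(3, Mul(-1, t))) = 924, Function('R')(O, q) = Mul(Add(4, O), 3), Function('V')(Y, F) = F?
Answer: Rational(317, 3) ≈ 105.67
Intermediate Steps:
Function('R')(O, q) = Add(12, Mul(3, O))
t = Rational(-299, 3) (t = Add(3, Mul(Rational(-1, 9), 924)) = Add(3, Rational(-308, 3)) = Rational(-299, 3) ≈ -99.667)
Add(Function('R')(-2, Function('S')(9, Function('V')(Add(-3, 2), 5))), Mul(-1, t)) = Add(Add(12, Mul(3, -2)), Mul(-1, Rational(-299, 3))) = Add(Add(12, -6), Rational(299, 3)) = Add(6, Rational(299, 3)) = Rational(317, 3)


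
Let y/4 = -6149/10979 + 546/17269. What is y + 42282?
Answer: 1145158877542/27085193 ≈ 42280.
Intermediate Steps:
y = -57252884/27085193 (y = 4*(-6149/10979 + 546/17269) = 4*(-6149*1/10979 + 546*(1/17269)) = 4*(-6149/10979 + 78/2467) = 4*(-14313221/27085193) = -57252884/27085193 ≈ -2.1138)
y + 42282 = -57252884/27085193 + 42282 = 1145158877542/27085193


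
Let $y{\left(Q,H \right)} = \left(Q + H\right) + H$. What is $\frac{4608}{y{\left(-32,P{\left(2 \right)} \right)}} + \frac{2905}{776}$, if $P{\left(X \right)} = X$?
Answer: $- \frac{873617}{5432} \approx -160.83$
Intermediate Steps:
$y{\left(Q,H \right)} = Q + 2 H$ ($y{\left(Q,H \right)} = \left(H + Q\right) + H = Q + 2 H$)
$\frac{4608}{y{\left(-32,P{\left(2 \right)} \right)}} + \frac{2905}{776} = \frac{4608}{-32 + 2 \cdot 2} + \frac{2905}{776} = \frac{4608}{-32 + 4} + 2905 \cdot \frac{1}{776} = \frac{4608}{-28} + \frac{2905}{776} = 4608 \left(- \frac{1}{28}\right) + \frac{2905}{776} = - \frac{1152}{7} + \frac{2905}{776} = - \frac{873617}{5432}$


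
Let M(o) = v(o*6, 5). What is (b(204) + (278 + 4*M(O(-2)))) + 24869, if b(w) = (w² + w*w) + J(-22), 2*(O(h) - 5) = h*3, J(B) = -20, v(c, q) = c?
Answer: 108407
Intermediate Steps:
O(h) = 5 + 3*h/2 (O(h) = 5 + (h*3)/2 = 5 + (3*h)/2 = 5 + 3*h/2)
b(w) = -20 + 2*w² (b(w) = (w² + w*w) - 20 = (w² + w²) - 20 = 2*w² - 20 = -20 + 2*w²)
M(o) = 6*o (M(o) = o*6 = 6*o)
(b(204) + (278 + 4*M(O(-2)))) + 24869 = ((-20 + 2*204²) + (278 + 4*(6*(5 + (3/2)*(-2))))) + 24869 = ((-20 + 2*41616) + (278 + 4*(6*(5 - 3)))) + 24869 = ((-20 + 83232) + (278 + 4*(6*2))) + 24869 = (83212 + (278 + 4*12)) + 24869 = (83212 + (278 + 48)) + 24869 = (83212 + 326) + 24869 = 83538 + 24869 = 108407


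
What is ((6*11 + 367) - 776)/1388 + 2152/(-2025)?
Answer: -3681551/2810700 ≈ -1.3098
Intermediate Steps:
((6*11 + 367) - 776)/1388 + 2152/(-2025) = ((66 + 367) - 776)*(1/1388) + 2152*(-1/2025) = (433 - 776)*(1/1388) - 2152/2025 = -343*1/1388 - 2152/2025 = -343/1388 - 2152/2025 = -3681551/2810700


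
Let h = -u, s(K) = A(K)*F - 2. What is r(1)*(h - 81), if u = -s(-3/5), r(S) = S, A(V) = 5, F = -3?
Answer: -98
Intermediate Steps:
s(K) = -17 (s(K) = 5*(-3) - 2 = -15 - 2 = -17)
u = 17 (u = -1*(-17) = 17)
h = -17 (h = -1*17 = -17)
r(1)*(h - 81) = 1*(-17 - 81) = 1*(-98) = -98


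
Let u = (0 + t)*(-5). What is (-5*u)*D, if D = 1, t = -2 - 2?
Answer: -100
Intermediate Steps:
t = -4
u = 20 (u = (0 - 4)*(-5) = -4*(-5) = 20)
(-5*u)*D = -5*20*1 = -100*1 = -100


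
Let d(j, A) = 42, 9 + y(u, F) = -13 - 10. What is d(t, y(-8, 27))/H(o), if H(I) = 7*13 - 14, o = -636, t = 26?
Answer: 6/11 ≈ 0.54545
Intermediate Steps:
y(u, F) = -32 (y(u, F) = -9 + (-13 - 10) = -9 - 23 = -32)
H(I) = 77 (H(I) = 91 - 14 = 77)
d(t, y(-8, 27))/H(o) = 42/77 = 42*(1/77) = 6/11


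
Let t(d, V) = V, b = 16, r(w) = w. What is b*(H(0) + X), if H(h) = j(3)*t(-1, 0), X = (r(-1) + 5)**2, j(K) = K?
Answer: 256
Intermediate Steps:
X = 16 (X = (-1 + 5)**2 = 4**2 = 16)
H(h) = 0 (H(h) = 3*0 = 0)
b*(H(0) + X) = 16*(0 + 16) = 16*16 = 256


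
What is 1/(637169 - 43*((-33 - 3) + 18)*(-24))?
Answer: 1/618593 ≈ 1.6166e-6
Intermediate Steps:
1/(637169 - 43*((-33 - 3) + 18)*(-24)) = 1/(637169 - 43*(-36 + 18)*(-24)) = 1/(637169 - 43*(-18)*(-24)) = 1/(637169 + 774*(-24)) = 1/(637169 - 18576) = 1/618593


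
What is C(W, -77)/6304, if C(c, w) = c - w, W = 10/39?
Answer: 3013/245856 ≈ 0.012255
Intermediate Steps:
W = 10/39 (W = 10*(1/39) = 10/39 ≈ 0.25641)
C(W, -77)/6304 = (10/39 - 1*(-77))/6304 = (10/39 + 77)*(1/6304) = (3013/39)*(1/6304) = 3013/245856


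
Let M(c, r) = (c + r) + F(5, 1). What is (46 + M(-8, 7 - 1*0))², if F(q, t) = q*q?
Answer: 4900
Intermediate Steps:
F(q, t) = q²
M(c, r) = 25 + c + r (M(c, r) = (c + r) + 5² = (c + r) + 25 = 25 + c + r)
(46 + M(-8, 7 - 1*0))² = (46 + (25 - 8 + (7 - 1*0)))² = (46 + (25 - 8 + (7 + 0)))² = (46 + (25 - 8 + 7))² = (46 + 24)² = 70² = 4900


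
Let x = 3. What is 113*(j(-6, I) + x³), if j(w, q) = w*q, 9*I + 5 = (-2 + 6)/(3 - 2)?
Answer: 9379/3 ≈ 3126.3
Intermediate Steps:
I = -⅑ (I = -5/9 + ((-2 + 6)/(3 - 2))/9 = -5/9 + (4/1)/9 = -5/9 + (4*1)/9 = -5/9 + (⅑)*4 = -5/9 + 4/9 = -⅑ ≈ -0.11111)
j(w, q) = q*w
113*(j(-6, I) + x³) = 113*(-⅑*(-6) + 3³) = 113*(⅔ + 27) = 113*(83/3) = 9379/3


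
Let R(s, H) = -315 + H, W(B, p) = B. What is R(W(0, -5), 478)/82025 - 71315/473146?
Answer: -5772490077/38809800650 ≈ -0.14874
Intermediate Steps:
R(W(0, -5), 478)/82025 - 71315/473146 = (-315 + 478)/82025 - 71315/473146 = 163*(1/82025) - 71315*1/473146 = 163/82025 - 71315/473146 = -5772490077/38809800650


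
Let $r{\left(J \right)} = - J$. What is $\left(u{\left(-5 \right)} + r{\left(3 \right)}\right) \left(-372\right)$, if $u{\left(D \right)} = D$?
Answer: $2976$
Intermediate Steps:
$\left(u{\left(-5 \right)} + r{\left(3 \right)}\right) \left(-372\right) = \left(-5 - 3\right) \left(-372\right) = \left(-8\right) \left(-372\right) = 2976$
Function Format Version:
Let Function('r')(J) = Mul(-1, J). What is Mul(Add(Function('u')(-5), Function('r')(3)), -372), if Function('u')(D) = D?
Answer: 2976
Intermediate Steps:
Mul(Add(Function('u')(-5), Function('r')(3)), -372) = Mul(Add(-5, Mul(-1, 3)), -372) = Mul(Add(-5, -3), -372) = Mul(-8, -372) = 2976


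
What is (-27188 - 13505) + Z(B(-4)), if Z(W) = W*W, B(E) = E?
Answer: -40677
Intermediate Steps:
Z(W) = W**2
(-27188 - 13505) + Z(B(-4)) = (-27188 - 13505) + (-4)**2 = -40693 + 16 = -40677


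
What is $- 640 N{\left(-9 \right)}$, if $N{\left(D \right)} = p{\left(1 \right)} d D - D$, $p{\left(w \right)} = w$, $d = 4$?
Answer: $17280$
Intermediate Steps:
$N{\left(D \right)} = 3 D$ ($N{\left(D \right)} = 1 \cdot 4 D - D = 4 D - D = 3 D$)
$- 640 N{\left(-9 \right)} = - 640 \cdot 3 \left(-9\right) = \left(-640\right) \left(-27\right) = 17280$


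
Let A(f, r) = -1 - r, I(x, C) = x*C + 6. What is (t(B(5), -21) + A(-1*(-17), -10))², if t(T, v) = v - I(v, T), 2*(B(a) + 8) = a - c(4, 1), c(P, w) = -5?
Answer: 6561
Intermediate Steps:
I(x, C) = 6 + C*x (I(x, C) = C*x + 6 = 6 + C*x)
B(a) = -11/2 + a/2 (B(a) = -8 + (a - 1*(-5))/2 = -8 + (a + 5)/2 = -8 + (5 + a)/2 = -8 + (5/2 + a/2) = -11/2 + a/2)
t(T, v) = -6 + v - T*v (t(T, v) = v - (6 + T*v) = v + (-6 - T*v) = -6 + v - T*v)
(t(B(5), -21) + A(-1*(-17), -10))² = ((-6 - 21 - 1*(-11/2 + (½)*5)*(-21)) + (-1 - 1*(-10)))² = ((-6 - 21 - 1*(-11/2 + 5/2)*(-21)) + (-1 + 10))² = ((-6 - 21 - 1*(-3)*(-21)) + 9)² = ((-6 - 21 - 63) + 9)² = (-90 + 9)² = (-81)² = 6561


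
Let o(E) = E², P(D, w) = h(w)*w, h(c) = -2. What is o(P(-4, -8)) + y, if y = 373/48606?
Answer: 12443509/48606 ≈ 256.01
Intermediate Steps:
P(D, w) = -2*w
y = 373/48606 (y = 373*(1/48606) = 373/48606 ≈ 0.0076739)
o(P(-4, -8)) + y = (-2*(-8))² + 373/48606 = 16² + 373/48606 = 256 + 373/48606 = 12443509/48606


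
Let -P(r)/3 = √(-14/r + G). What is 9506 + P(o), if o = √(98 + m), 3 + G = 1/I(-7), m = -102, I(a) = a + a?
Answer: 9506 - 3*√(-602 + 1372*I)/14 ≈ 9501.5 - 6.9441*I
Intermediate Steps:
I(a) = 2*a
G = -43/14 (G = -3 + 1/(2*(-7)) = -3 + 1/(-14) = -3 - 1/14 = -43/14 ≈ -3.0714)
o = 2*I (o = √(98 - 102) = √(-4) = 2*I ≈ 2.0*I)
P(r) = -3*√(-43/14 - 14/r) (P(r) = -3*√(-14/r - 43/14) = -3*√(-43/14 - 14/r))
9506 + P(o) = 9506 - 3*√(-602 - 2744*(-I/2))/14 = 9506 - 3*√(-602 - (-1372)*I)/14 = 9506 - 3*√(-602 + 1372*I)/14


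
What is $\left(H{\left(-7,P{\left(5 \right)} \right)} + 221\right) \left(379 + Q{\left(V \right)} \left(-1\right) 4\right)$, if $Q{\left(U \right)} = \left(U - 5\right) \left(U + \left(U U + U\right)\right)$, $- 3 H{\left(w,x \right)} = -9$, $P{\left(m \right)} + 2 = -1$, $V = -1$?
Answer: $79520$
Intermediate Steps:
$P{\left(m \right)} = -3$ ($P{\left(m \right)} = -2 - 1 = -3$)
$H{\left(w,x \right)} = 3$ ($H{\left(w,x \right)} = \left(- \frac{1}{3}\right) \left(-9\right) = 3$)
$Q{\left(U \right)} = \left(-5 + U\right) \left(U^{2} + 2 U\right)$ ($Q{\left(U \right)} = \left(-5 + U\right) \left(U + \left(U^{2} + U\right)\right) = \left(-5 + U\right) \left(U + \left(U + U^{2}\right)\right) = \left(-5 + U\right) \left(U^{2} + 2 U\right)$)
$\left(H{\left(-7,P{\left(5 \right)} \right)} + 221\right) \left(379 + Q{\left(V \right)} \left(-1\right) 4\right) = \left(3 + 221\right) \left(379 + - (-10 + \left(-1\right)^{2} - -3) \left(-1\right) 4\right) = 224 \left(379 + - (-10 + 1 + 3) \left(-1\right) 4\right) = 224 \left(379 + \left(-1\right) \left(-6\right) \left(-1\right) 4\right) = 224 \left(379 + 6 \left(-1\right) 4\right) = 224 \left(379 - 24\right) = 224 \cdot 355 = 79520$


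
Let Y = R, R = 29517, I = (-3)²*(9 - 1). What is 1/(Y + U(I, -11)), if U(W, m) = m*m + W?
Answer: 1/29710 ≈ 3.3659e-5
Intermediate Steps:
I = 72 (I = 9*8 = 72)
U(W, m) = W + m² (U(W, m) = m² + W = W + m²)
Y = 29517
1/(Y + U(I, -11)) = 1/(29517 + (72 + (-11)²)) = 1/(29517 + (72 + 121)) = 1/(29517 + 193) = 1/29710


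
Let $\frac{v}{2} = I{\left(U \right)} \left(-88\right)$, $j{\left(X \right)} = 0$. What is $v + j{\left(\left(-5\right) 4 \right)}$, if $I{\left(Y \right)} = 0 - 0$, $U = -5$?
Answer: $0$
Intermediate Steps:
$I{\left(Y \right)} = 0$ ($I{\left(Y \right)} = 0 + 0 = 0$)
$v = 0$ ($v = 2 \cdot 0 \left(-88\right) = 2 \cdot 0 = 0$)
$v + j{\left(\left(-5\right) 4 \right)} = 0 + 0 = 0$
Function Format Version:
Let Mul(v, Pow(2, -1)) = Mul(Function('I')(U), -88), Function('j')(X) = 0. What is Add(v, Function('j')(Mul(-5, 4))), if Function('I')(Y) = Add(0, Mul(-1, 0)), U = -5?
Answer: 0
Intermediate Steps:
Function('I')(Y) = 0 (Function('I')(Y) = Add(0, 0) = 0)
v = 0 (v = Mul(2, Mul(0, -88)) = Mul(2, 0) = 0)
Add(v, Function('j')(Mul(-5, 4))) = Add(0, 0) = 0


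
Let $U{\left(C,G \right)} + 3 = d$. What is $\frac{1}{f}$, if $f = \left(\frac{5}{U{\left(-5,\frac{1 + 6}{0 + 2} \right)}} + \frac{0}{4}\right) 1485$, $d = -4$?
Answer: $- \frac{7}{7425} \approx -0.00094276$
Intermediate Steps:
$U{\left(C,G \right)} = -7$ ($U{\left(C,G \right)} = -3 - 4 = -7$)
$f = - \frac{7425}{7}$ ($f = \left(\frac{5}{-7} + \frac{0}{4}\right) 1485 = \left(5 \left(- \frac{1}{7}\right) + 0 \cdot \frac{1}{4}\right) 1485 = \left(- \frac{5}{7} + 0\right) 1485 = \left(- \frac{5}{7}\right) 1485 = - \frac{7425}{7} \approx -1060.7$)
$\frac{1}{f} = \frac{1}{- \frac{7425}{7}} = - \frac{7}{7425}$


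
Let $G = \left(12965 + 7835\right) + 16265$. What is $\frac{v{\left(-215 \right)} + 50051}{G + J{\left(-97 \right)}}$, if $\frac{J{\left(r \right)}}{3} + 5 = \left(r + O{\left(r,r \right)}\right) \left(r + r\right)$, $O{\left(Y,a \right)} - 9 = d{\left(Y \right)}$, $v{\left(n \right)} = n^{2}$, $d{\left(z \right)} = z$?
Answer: $\frac{8023}{12060} \approx 0.66526$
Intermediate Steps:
$O{\left(Y,a \right)} = 9 + Y$
$J{\left(r \right)} = -15 + 6 r \left(9 + 2 r\right)$ ($J{\left(r \right)} = -15 + 3 \left(r + \left(9 + r\right)\right) \left(r + r\right) = -15 + 3 \left(9 + 2 r\right) 2 r = -15 + 3 \cdot 2 r \left(9 + 2 r\right) = -15 + 6 r \left(9 + 2 r\right)$)
$G = 37065$ ($G = 20800 + 16265 = 37065$)
$\frac{v{\left(-215 \right)} + 50051}{G + J{\left(-97 \right)}} = \frac{\left(-215\right)^{2} + 50051}{37065 + \left(-15 + 12 \left(-97\right)^{2} + 54 \left(-97\right)\right)} = \frac{46225 + 50051}{37065 - -107655} = \frac{96276}{37065 - -107655} = \frac{96276}{37065 + 107655} = \frac{96276}{144720} = 96276 \cdot \frac{1}{144720} = \frac{8023}{12060}$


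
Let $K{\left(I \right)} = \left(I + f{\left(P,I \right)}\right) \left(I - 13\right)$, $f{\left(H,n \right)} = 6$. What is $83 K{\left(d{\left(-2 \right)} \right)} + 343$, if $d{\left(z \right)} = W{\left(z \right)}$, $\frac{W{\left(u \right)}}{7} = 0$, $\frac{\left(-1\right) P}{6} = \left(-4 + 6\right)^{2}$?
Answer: $-6131$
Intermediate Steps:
$P = -24$ ($P = - 6 \left(-4 + 6\right)^{2} = - 6 \cdot 2^{2} = \left(-6\right) 4 = -24$)
$W{\left(u \right)} = 0$ ($W{\left(u \right)} = 7 \cdot 0 = 0$)
$d{\left(z \right)} = 0$
$K{\left(I \right)} = \left(-13 + I\right) \left(6 + I\right)$ ($K{\left(I \right)} = \left(I + 6\right) \left(I - 13\right) = \left(6 + I\right) \left(-13 + I\right) = \left(-13 + I\right) \left(6 + I\right)$)
$83 K{\left(d{\left(-2 \right)} \right)} + 343 = 83 \left(-78 + 0^{2} - 0\right) + 343 = 83 \left(-78 + 0 + 0\right) + 343 = 83 \left(-78\right) + 343 = -6474 + 343 = -6131$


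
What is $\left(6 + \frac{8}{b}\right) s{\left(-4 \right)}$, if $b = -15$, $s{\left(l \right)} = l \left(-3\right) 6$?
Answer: $\frac{1968}{5} \approx 393.6$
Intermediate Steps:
$s{\left(l \right)} = - 18 l$ ($s{\left(l \right)} = - 3 l 6 = - 18 l$)
$\left(6 + \frac{8}{b}\right) s{\left(-4 \right)} = \left(6 + \frac{8}{-15}\right) \left(\left(-18\right) \left(-4\right)\right) = \left(6 + 8 \left(- \frac{1}{15}\right)\right) 72 = \left(6 - \frac{8}{15}\right) 72 = \frac{82}{15} \cdot 72 = \frac{1968}{5}$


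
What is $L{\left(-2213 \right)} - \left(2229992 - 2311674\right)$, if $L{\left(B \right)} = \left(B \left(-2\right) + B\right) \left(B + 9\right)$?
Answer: $-4795770$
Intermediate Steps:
$L{\left(B \right)} = - B \left(9 + B\right)$ ($L{\left(B \right)} = \left(- 2 B + B\right) \left(9 + B\right) = - B \left(9 + B\right)$)
$L{\left(-2213 \right)} - \left(2229992 - 2311674\right) = \left(-1\right) \left(-2213\right) \left(9 - 2213\right) - \left(2229992 - 2311674\right) = \left(-1\right) \left(-2213\right) \left(-2204\right) - -81682 = -4877452 + 81682 = -4795770$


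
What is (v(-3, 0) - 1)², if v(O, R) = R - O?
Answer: 4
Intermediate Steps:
(v(-3, 0) - 1)² = ((0 - 1*(-3)) - 1)² = ((0 + 3) - 1)² = (3 - 1)² = 2² = 4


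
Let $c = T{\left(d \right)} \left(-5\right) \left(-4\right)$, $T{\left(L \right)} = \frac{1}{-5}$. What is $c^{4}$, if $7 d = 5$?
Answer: $256$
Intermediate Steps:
$d = \frac{5}{7}$ ($d = \frac{1}{7} \cdot 5 = \frac{5}{7} \approx 0.71429$)
$T{\left(L \right)} = - \frac{1}{5}$
$c = -4$ ($c = \left(- \frac{1}{5}\right) \left(-5\right) \left(-4\right) = 1 \left(-4\right) = -4$)
$c^{4} = \left(-4\right)^{4} = 256$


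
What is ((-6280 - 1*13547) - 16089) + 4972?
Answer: -30944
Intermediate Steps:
((-6280 - 1*13547) - 16089) + 4972 = ((-6280 - 13547) - 16089) + 4972 = (-19827 - 16089) + 4972 = -35916 + 4972 = -30944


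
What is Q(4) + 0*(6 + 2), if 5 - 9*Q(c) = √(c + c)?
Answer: 5/9 - 2*√2/9 ≈ 0.24129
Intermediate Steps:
Q(c) = 5/9 - √2*√c/9 (Q(c) = 5/9 - √(c + c)/9 = 5/9 - √2*√c/9)
Q(4) + 0*(6 + 2) = (5/9 - √2*√4/9) + 0*(6 + 2) = (5/9 - ⅑*√2*2) + 0*8 = (5/9 - 2*√2/9) + 0 = 5/9 - 2*√2/9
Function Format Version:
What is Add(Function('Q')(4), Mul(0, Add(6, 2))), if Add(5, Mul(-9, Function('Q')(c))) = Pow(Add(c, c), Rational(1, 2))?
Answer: Add(Rational(5, 9), Mul(Rational(-2, 9), Pow(2, Rational(1, 2)))) ≈ 0.24129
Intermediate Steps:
Function('Q')(c) = Add(Rational(5, 9), Mul(Rational(-1, 9), Pow(2, Rational(1, 2)), Pow(c, Rational(1, 2)))) (Function('Q')(c) = Add(Rational(5, 9), Mul(Rational(-1, 9), Pow(Add(c, c), Rational(1, 2)))) = Add(Rational(5, 9), Mul(Rational(-1, 9), Pow(Mul(2, c), Rational(1, 2)))) = Add(Rational(5, 9), Mul(Rational(-1, 9), Mul(Pow(2, Rational(1, 2)), Pow(c, Rational(1, 2))))) = Add(Rational(5, 9), Mul(Rational(-1, 9), Pow(2, Rational(1, 2)), Pow(c, Rational(1, 2)))))
Add(Function('Q')(4), Mul(0, Add(6, 2))) = Add(Add(Rational(5, 9), Mul(Rational(-1, 9), Pow(2, Rational(1, 2)), Pow(4, Rational(1, 2)))), Mul(0, Add(6, 2))) = Add(Add(Rational(5, 9), Mul(Rational(-1, 9), Pow(2, Rational(1, 2)), 2)), Mul(0, 8)) = Add(Add(Rational(5, 9), Mul(Rational(-2, 9), Pow(2, Rational(1, 2)))), 0) = Add(Rational(5, 9), Mul(Rational(-2, 9), Pow(2, Rational(1, 2))))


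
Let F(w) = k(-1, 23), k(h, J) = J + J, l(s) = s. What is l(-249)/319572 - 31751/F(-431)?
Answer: -1691123671/2450052 ≈ -690.24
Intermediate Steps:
k(h, J) = 2*J
F(w) = 46 (F(w) = 2*23 = 46)
l(-249)/319572 - 31751/F(-431) = -249/319572 - 31751/46 = -249*1/319572 - 31751*1/46 = -83/106524 - 31751/46 = -1691123671/2450052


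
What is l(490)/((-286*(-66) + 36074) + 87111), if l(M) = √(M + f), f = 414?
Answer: 2*√226/142061 ≈ 0.00021165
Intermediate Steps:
l(M) = √(414 + M) (l(M) = √(M + 414) = √(414 + M))
l(490)/((-286*(-66) + 36074) + 87111) = √(414 + 490)/((-286*(-66) + 36074) + 87111) = √904/((18876 + 36074) + 87111) = (2*√226)/(54950 + 87111) = (2*√226)/142061 = (2*√226)*(1/142061) = 2*√226/142061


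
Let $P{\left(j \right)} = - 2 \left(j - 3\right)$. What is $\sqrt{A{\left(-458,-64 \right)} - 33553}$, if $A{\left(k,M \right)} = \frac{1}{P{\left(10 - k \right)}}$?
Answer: $\frac{i \sqrt{29019990630}}{930} \approx 183.17 i$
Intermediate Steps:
$P{\left(j \right)} = 6 - 2 j$ ($P{\left(j \right)} = - 2 \left(-3 + j\right) = 6 - 2 j$)
$A{\left(k,M \right)} = \frac{1}{-14 + 2 k}$ ($A{\left(k,M \right)} = \frac{1}{6 - 2 \left(10 - k\right)} = \frac{1}{6 + \left(-20 + 2 k\right)} = \frac{1}{-14 + 2 k}$)
$\sqrt{A{\left(-458,-64 \right)} - 33553} = \sqrt{\frac{1}{2 \left(-7 - 458\right)} - 33553} = \sqrt{\frac{1}{2 \left(-465\right)} - 33553} = \sqrt{\frac{1}{2} \left(- \frac{1}{465}\right) - 33553} = \sqrt{- \frac{1}{930} - 33553} = \sqrt{- \frac{31204291}{930}} = \frac{i \sqrt{29019990630}}{930}$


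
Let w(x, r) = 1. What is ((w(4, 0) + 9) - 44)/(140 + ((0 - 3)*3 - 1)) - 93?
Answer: -6062/65 ≈ -93.261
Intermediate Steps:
((w(4, 0) + 9) - 44)/(140 + ((0 - 3)*3 - 1)) - 93 = ((1 + 9) - 44)/(140 + ((0 - 3)*3 - 1)) - 93 = (10 - 44)/(140 + (-3*3 - 1)) - 93 = -34/(140 + (-9 - 1)) - 93 = -34/(140 - 10) - 93 = -34/130 - 93 = -34*1/130 - 93 = -17/65 - 93 = -6062/65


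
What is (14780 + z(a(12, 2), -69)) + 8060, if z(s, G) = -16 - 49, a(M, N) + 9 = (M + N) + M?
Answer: 22775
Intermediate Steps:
a(M, N) = -9 + N + 2*M (a(M, N) = -9 + ((M + N) + M) = -9 + (N + 2*M) = -9 + N + 2*M)
z(s, G) = -65
(14780 + z(a(12, 2), -69)) + 8060 = (14780 - 65) + 8060 = 14715 + 8060 = 22775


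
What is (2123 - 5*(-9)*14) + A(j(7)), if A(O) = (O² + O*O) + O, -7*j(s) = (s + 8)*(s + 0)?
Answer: 3188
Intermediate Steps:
j(s) = -s*(8 + s)/7 (j(s) = -(s + 8)*(s + 0)/7 = -(8 + s)*s/7 = -s*(8 + s)/7)
A(O) = O + 2*O² (A(O) = (O² + O²) + O = 2*O² + O = O + 2*O²)
(2123 - 5*(-9)*14) + A(j(7)) = (2123 - 5*(-9)*14) + (-⅐*7*(8 + 7))*(1 + 2*(-⅐*7*(8 + 7))) = (2123 + 45*14) + (-⅐*7*15)*(1 + 2*(-⅐*7*15)) = (2123 + 630) - 15*(1 + 2*(-15)) = 2753 - 15*(1 - 30) = 2753 - 15*(-29) = 2753 + 435 = 3188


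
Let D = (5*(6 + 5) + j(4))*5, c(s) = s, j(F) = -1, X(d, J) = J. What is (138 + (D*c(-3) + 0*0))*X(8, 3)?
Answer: -2016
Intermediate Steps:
D = 270 (D = (5*(6 + 5) - 1)*5 = (5*11 - 1)*5 = (55 - 1)*5 = 54*5 = 270)
(138 + (D*c(-3) + 0*0))*X(8, 3) = (138 + (270*(-3) + 0*0))*3 = (138 + (-810 + 0))*3 = (138 - 810)*3 = -672*3 = -2016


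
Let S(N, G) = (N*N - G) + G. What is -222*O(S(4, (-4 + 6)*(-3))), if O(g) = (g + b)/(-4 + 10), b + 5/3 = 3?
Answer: -1924/3 ≈ -641.33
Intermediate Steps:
S(N, G) = N² (S(N, G) = (N² - G) + G = N²)
b = 4/3 (b = -5/3 + 3 = 4/3 ≈ 1.3333)
O(g) = 2/9 + g/6 (O(g) = (g + 4/3)/(-4 + 10) = (4/3 + g)/6 = (4/3 + g)*(⅙) = 2/9 + g/6)
-222*O(S(4, (-4 + 6)*(-3))) = -222*(2/9 + (⅙)*4²) = -222*(2/9 + (⅙)*16) = -222*(2/9 + 8/3) = -222*26/9 = -1924/3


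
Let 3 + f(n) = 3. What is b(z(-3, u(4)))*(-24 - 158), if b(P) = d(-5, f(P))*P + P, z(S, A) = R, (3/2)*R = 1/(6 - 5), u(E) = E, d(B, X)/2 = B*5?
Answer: 17836/3 ≈ 5945.3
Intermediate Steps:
f(n) = 0 (f(n) = -3 + 3 = 0)
d(B, X) = 10*B (d(B, X) = 2*(B*5) = 2*(5*B) = 10*B)
R = ⅔ (R = 2/(3*(6 - 5)) = (⅔)/1 = (⅔)*1 = ⅔ ≈ 0.66667)
z(S, A) = ⅔
b(P) = -49*P (b(P) = (10*(-5))*P + P = -50*P + P = -49*P)
b(z(-3, u(4)))*(-24 - 158) = (-49*⅔)*(-24 - 158) = -98/3*(-182) = 17836/3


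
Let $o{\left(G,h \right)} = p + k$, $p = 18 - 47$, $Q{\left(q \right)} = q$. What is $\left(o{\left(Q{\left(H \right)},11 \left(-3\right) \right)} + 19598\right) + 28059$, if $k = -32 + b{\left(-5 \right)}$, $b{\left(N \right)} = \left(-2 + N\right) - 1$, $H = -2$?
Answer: $47588$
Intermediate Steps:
$b{\left(N \right)} = -3 + N$
$k = -40$ ($k = -32 - 8 = -40$)
$p = -29$ ($p = 18 - 47 = -29$)
$o{\left(G,h \right)} = -69$ ($o{\left(G,h \right)} = -29 - 40 = -69$)
$\left(o{\left(Q{\left(H \right)},11 \left(-3\right) \right)} + 19598\right) + 28059 = \left(-69 + 19598\right) + 28059 = 19529 + 28059 = 47588$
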